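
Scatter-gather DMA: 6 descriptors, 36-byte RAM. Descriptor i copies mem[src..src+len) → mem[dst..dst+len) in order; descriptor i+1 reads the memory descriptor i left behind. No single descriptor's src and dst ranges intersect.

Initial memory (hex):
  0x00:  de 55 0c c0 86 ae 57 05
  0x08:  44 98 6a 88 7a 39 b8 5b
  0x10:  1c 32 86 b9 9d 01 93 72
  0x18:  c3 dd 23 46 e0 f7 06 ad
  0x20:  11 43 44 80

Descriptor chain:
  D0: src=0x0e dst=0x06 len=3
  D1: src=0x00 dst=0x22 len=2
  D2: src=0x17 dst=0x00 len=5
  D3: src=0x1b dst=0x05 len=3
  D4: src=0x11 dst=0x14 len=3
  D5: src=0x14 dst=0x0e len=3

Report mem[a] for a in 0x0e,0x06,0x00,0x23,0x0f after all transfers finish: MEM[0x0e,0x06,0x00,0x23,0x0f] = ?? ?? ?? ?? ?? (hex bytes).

MEM[0x0e,0x06,0x00,0x23,0x0f] = 32 e0 72 55 86

[0] 0x0e->0x06 len=3 : b8 5b 1c
[1] 0x00->0x22 len=2 : de 55
[2] 0x17->0x00 len=5 : 72 c3 dd 23 46
[3] 0x1b->0x05 len=3 : 46 e0 f7
[4] 0x11->0x14 len=3 : 32 86 b9
[5] 0x14->0x0e len=3 : 32 86 b9
query mem[0x0e]=0x32, mem[0x06]=0xe0, mem[0x00]=0x72, mem[0x23]=0x55, mem[0x0f]=0x86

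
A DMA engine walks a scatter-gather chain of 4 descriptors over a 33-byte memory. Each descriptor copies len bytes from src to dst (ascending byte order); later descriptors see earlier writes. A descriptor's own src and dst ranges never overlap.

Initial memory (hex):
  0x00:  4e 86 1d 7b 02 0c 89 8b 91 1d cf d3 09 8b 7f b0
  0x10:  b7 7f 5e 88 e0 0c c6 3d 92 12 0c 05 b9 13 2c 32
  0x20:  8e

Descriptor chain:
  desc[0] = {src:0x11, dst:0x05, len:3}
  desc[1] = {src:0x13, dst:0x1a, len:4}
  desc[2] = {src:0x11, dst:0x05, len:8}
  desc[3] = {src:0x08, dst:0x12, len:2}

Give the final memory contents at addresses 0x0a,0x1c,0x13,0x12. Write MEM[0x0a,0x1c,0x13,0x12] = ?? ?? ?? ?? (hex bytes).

D0: mem[0x05..0x07] <- [7f 5e 88]
D1: mem[0x1a..0x1d] <- [88 e0 0c c6]
D2: mem[0x05..0x0c] <- [7f 5e 88 e0 0c c6 3d 92]
D3: mem[0x12..0x13] <- [e0 0c]
query mem[0x0a]=0xc6, mem[0x1c]=0x0c, mem[0x13]=0x0c, mem[0x12]=0xe0

MEM[0x0a,0x1c,0x13,0x12] = c6 0c 0c e0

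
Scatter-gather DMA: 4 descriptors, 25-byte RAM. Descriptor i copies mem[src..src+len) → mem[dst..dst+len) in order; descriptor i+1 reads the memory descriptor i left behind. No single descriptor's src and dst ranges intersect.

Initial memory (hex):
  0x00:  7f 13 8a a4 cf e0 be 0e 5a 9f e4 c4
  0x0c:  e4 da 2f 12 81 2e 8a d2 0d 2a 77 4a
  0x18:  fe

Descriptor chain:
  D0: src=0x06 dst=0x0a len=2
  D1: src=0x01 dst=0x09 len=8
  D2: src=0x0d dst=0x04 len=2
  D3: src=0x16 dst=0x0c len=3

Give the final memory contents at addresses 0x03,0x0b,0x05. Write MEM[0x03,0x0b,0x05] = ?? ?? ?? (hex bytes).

MEM[0x03,0x0b,0x05] = a4 a4 be

D0: mem[0x0a..0x0b] <- [be 0e]
D1: mem[0x09..0x10] <- [13 8a a4 cf e0 be 0e 5a]
D2: mem[0x04..0x05] <- [e0 be]
D3: mem[0x0c..0x0e] <- [77 4a fe]
query mem[0x03]=0xa4, mem[0x0b]=0xa4, mem[0x05]=0xbe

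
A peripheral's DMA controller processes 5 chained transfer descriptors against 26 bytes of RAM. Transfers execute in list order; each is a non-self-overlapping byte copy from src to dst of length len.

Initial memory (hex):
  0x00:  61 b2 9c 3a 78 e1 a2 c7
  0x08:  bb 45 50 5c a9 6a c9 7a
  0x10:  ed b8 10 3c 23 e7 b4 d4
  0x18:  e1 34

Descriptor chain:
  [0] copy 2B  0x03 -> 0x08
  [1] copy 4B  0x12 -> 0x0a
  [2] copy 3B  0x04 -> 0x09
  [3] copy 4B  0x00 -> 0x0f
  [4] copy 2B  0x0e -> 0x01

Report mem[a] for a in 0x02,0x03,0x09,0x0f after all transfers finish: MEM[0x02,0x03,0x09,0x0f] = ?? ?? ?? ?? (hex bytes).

MEM[0x02,0x03,0x09,0x0f] = 61 3a 78 61

D0: mem[0x08..0x09] <- [3a 78]
D1: mem[0x0a..0x0d] <- [10 3c 23 e7]
D2: mem[0x09..0x0b] <- [78 e1 a2]
D3: mem[0x0f..0x12] <- [61 b2 9c 3a]
D4: mem[0x01..0x02] <- [c9 61]
query mem[0x02]=0x61, mem[0x03]=0x3a, mem[0x09]=0x78, mem[0x0f]=0x61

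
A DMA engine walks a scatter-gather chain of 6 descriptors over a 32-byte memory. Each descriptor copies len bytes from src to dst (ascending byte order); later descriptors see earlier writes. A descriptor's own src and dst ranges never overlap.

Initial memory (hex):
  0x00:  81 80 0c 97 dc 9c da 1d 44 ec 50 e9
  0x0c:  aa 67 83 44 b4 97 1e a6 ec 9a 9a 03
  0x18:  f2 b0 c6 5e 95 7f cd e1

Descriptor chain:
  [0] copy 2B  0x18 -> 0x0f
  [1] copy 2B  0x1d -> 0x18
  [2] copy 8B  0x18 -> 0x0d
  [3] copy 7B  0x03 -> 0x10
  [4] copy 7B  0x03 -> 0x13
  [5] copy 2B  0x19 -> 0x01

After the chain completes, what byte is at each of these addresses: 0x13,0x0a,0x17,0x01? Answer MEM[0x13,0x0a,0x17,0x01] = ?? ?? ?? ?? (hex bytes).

#0 dst[0x0f+2] := {0xf2,0xb0}
#1 dst[0x18+2] := {0x7f,0xcd}
#2 dst[0x0d+8] := {0x7f,0xcd,0xc6,0x5e,0x95,0x7f,0xcd,0xe1}
#3 dst[0x10+7] := {0x97,0xdc,0x9c,0xda,0x1d,0x44,0xec}
#4 dst[0x13+7] := {0x97,0xdc,0x9c,0xda,0x1d,0x44,0xec}
#5 dst[0x01+2] := {0xec,0xc6}
query mem[0x13]=0x97, mem[0x0a]=0x50, mem[0x17]=0x1d, mem[0x01]=0xec

MEM[0x13,0x0a,0x17,0x01] = 97 50 1d ec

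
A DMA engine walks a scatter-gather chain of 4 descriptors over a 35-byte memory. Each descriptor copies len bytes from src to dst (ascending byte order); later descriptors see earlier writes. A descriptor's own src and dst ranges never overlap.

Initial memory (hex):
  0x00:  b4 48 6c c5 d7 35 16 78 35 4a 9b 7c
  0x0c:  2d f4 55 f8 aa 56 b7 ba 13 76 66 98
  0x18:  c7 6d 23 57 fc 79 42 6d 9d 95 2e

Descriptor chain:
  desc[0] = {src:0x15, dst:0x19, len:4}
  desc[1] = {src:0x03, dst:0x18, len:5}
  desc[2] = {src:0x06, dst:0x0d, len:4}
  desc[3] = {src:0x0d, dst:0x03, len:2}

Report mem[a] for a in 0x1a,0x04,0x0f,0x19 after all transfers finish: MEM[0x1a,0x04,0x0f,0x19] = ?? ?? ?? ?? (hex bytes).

MEM[0x1a,0x04,0x0f,0x19] = 35 78 35 d7

#0 dst[0x19+4] := {0x76,0x66,0x98,0xc7}
#1 dst[0x18+5] := {0xc5,0xd7,0x35,0x16,0x78}
#2 dst[0x0d+4] := {0x16,0x78,0x35,0x4a}
#3 dst[0x03+2] := {0x16,0x78}
query mem[0x1a]=0x35, mem[0x04]=0x78, mem[0x0f]=0x35, mem[0x19]=0xd7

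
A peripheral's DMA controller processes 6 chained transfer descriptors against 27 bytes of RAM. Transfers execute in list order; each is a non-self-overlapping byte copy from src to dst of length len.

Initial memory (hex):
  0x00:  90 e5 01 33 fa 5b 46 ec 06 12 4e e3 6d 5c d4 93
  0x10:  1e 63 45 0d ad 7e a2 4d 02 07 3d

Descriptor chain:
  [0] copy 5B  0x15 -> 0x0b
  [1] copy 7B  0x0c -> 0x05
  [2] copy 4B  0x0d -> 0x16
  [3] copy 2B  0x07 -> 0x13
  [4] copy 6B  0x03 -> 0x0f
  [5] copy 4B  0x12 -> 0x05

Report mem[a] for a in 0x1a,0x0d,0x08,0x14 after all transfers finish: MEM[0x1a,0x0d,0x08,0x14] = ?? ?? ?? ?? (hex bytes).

#0 dst[0x0b+5] := {0x7e,0xa2,0x4d,0x02,0x07}
#1 dst[0x05+7] := {0xa2,0x4d,0x02,0x07,0x1e,0x63,0x45}
#2 dst[0x16+4] := {0x4d,0x02,0x07,0x1e}
#3 dst[0x13+2] := {0x02,0x07}
#4 dst[0x0f+6] := {0x33,0xfa,0xa2,0x4d,0x02,0x07}
#5 dst[0x05+4] := {0x4d,0x02,0x07,0x7e}
query mem[0x1a]=0x3d, mem[0x0d]=0x4d, mem[0x08]=0x7e, mem[0x14]=0x07

MEM[0x1a,0x0d,0x08,0x14] = 3d 4d 7e 07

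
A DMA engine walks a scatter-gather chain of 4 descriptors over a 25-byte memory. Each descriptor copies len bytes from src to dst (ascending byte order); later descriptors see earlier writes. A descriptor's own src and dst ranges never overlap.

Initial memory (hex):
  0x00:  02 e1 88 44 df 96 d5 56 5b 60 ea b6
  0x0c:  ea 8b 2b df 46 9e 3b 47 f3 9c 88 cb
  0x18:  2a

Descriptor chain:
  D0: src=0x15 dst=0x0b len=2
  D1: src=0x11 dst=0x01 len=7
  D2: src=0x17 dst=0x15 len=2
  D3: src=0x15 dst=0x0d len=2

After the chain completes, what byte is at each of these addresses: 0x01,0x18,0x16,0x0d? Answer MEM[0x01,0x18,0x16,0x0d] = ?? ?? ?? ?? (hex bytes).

D0: mem[0x0b..0x0c] <- [9c 88]
D1: mem[0x01..0x07] <- [9e 3b 47 f3 9c 88 cb]
D2: mem[0x15..0x16] <- [cb 2a]
D3: mem[0x0d..0x0e] <- [cb 2a]
query mem[0x01]=0x9e, mem[0x18]=0x2a, mem[0x16]=0x2a, mem[0x0d]=0xcb

MEM[0x01,0x18,0x16,0x0d] = 9e 2a 2a cb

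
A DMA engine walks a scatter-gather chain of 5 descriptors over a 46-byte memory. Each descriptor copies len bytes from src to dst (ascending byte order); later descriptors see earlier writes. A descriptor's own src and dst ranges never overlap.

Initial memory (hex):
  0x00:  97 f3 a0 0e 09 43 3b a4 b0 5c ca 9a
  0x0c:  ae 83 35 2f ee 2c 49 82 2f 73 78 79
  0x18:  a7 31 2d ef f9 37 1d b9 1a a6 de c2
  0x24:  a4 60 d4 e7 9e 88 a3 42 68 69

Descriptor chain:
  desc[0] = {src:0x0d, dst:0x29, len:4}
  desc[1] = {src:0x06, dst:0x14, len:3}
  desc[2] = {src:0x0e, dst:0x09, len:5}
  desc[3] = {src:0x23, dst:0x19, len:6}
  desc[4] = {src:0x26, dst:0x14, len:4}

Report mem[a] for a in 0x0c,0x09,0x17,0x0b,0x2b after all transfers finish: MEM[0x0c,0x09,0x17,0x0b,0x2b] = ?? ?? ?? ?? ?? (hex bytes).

#0 dst[0x29+4] := {0x83,0x35,0x2f,0xee}
#1 dst[0x14+3] := {0x3b,0xa4,0xb0}
#2 dst[0x09+5] := {0x35,0x2f,0xee,0x2c,0x49}
#3 dst[0x19+6] := {0xc2,0xa4,0x60,0xd4,0xe7,0x9e}
#4 dst[0x14+4] := {0xd4,0xe7,0x9e,0x83}
query mem[0x0c]=0x2c, mem[0x09]=0x35, mem[0x17]=0x83, mem[0x0b]=0xee, mem[0x2b]=0x2f

MEM[0x0c,0x09,0x17,0x0b,0x2b] = 2c 35 83 ee 2f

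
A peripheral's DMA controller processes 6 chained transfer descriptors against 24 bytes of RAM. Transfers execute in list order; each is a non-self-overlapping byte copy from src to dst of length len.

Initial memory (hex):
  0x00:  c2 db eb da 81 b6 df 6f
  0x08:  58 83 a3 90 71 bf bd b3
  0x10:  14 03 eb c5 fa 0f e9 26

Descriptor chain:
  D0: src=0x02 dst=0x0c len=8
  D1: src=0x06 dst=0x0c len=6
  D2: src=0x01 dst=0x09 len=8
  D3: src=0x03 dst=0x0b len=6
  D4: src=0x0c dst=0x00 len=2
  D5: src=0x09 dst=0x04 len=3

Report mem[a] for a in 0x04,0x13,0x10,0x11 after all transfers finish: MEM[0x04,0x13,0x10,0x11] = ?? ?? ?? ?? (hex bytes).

MEM[0x04,0x13,0x10,0x11] = db 83 58 90

  after D0: wrote 8B at 0x0c = ebda81b6df6f5883
  after D1: wrote 6B at 0x0c = df6f5883a390
  after D2: wrote 8B at 0x09 = dbebda81b6df6f58
  after D3: wrote 6B at 0x0b = da81b6df6f58
  after D4: wrote 2B at 0x00 = 81b6
  after D5: wrote 3B at 0x04 = dbebda
query mem[0x04]=0xdb, mem[0x13]=0x83, mem[0x10]=0x58, mem[0x11]=0x90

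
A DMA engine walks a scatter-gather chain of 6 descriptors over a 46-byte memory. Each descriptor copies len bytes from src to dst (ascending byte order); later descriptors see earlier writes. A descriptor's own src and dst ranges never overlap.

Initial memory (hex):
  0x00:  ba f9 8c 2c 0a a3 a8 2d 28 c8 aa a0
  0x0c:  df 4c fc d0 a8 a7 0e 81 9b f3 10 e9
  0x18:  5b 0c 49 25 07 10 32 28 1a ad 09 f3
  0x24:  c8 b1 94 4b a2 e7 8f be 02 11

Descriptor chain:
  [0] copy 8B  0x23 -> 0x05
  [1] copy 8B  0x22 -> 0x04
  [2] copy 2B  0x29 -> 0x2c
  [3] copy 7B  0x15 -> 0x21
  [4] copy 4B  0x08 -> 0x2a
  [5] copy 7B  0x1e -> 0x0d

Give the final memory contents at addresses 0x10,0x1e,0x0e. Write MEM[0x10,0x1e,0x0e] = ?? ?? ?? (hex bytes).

MEM[0x10,0x1e,0x0e] = f3 32 28

D0: mem[0x05..0x0c] <- [f3 c8 b1 94 4b a2 e7 8f]
D1: mem[0x04..0x0b] <- [09 f3 c8 b1 94 4b a2 e7]
D2: mem[0x2c..0x2d] <- [e7 8f]
D3: mem[0x21..0x27] <- [f3 10 e9 5b 0c 49 25]
D4: mem[0x2a..0x2d] <- [94 4b a2 e7]
D5: mem[0x0d..0x13] <- [32 28 1a f3 10 e9 5b]
query mem[0x10]=0xf3, mem[0x1e]=0x32, mem[0x0e]=0x28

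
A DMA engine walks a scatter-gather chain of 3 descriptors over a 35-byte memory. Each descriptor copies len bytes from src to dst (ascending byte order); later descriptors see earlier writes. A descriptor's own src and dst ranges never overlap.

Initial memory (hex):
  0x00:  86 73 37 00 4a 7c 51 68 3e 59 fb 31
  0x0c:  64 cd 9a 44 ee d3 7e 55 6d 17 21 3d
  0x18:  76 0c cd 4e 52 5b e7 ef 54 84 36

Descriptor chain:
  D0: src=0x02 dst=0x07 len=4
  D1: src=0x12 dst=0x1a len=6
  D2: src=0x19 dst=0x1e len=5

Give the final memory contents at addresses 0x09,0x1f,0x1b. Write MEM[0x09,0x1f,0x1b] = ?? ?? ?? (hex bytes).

D0: mem[0x07..0x0a] <- [37 00 4a 7c]
D1: mem[0x1a..0x1f] <- [7e 55 6d 17 21 3d]
D2: mem[0x1e..0x22] <- [0c 7e 55 6d 17]
query mem[0x09]=0x4a, mem[0x1f]=0x7e, mem[0x1b]=0x55

MEM[0x09,0x1f,0x1b] = 4a 7e 55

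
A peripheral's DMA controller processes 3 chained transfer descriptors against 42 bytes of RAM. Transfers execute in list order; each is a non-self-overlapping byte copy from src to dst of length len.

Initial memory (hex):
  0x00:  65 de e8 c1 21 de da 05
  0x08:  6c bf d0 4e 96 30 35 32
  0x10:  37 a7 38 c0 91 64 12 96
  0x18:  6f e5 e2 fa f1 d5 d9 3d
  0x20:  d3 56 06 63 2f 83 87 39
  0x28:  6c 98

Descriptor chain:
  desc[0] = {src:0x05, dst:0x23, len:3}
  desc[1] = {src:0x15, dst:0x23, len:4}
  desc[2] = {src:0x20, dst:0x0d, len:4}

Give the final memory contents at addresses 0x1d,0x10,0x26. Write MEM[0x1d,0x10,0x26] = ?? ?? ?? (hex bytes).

MEM[0x1d,0x10,0x26] = d5 64 6f

[0] 0x05->0x23 len=3 : de da 05
[1] 0x15->0x23 len=4 : 64 12 96 6f
[2] 0x20->0x0d len=4 : d3 56 06 64
query mem[0x1d]=0xd5, mem[0x10]=0x64, mem[0x26]=0x6f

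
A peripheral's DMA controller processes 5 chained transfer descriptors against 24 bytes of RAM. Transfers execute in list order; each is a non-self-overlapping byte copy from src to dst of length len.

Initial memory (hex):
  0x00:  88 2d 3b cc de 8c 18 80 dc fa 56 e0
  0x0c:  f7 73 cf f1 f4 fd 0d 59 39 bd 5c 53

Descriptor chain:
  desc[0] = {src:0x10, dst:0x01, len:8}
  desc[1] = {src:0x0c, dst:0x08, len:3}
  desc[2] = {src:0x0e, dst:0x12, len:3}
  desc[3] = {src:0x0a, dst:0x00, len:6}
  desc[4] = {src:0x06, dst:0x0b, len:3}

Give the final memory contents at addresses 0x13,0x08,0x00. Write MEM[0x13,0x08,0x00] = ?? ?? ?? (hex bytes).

MEM[0x13,0x08,0x00] = f1 f7 cf

#0 dst[0x01+8] := {0xf4,0xfd,0x0d,0x59,0x39,0xbd,0x5c,0x53}
#1 dst[0x08+3] := {0xf7,0x73,0xcf}
#2 dst[0x12+3] := {0xcf,0xf1,0xf4}
#3 dst[0x00+6] := {0xcf,0xe0,0xf7,0x73,0xcf,0xf1}
#4 dst[0x0b+3] := {0xbd,0x5c,0xf7}
query mem[0x13]=0xf1, mem[0x08]=0xf7, mem[0x00]=0xcf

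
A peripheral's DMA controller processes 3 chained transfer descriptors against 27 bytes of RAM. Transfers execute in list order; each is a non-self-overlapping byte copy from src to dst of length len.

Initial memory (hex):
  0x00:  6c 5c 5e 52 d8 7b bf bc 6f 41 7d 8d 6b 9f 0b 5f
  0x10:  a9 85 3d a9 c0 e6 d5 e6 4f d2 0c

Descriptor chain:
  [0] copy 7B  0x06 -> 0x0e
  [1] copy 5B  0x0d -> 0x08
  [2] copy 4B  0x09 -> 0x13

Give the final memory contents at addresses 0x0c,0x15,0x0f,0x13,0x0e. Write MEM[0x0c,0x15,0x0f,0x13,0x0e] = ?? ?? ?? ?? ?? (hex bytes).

MEM[0x0c,0x15,0x0f,0x13,0x0e] = 41 6f bc bf bf

D0: mem[0x0e..0x14] <- [bf bc 6f 41 7d 8d 6b]
D1: mem[0x08..0x0c] <- [9f bf bc 6f 41]
D2: mem[0x13..0x16] <- [bf bc 6f 41]
query mem[0x0c]=0x41, mem[0x15]=0x6f, mem[0x0f]=0xbc, mem[0x13]=0xbf, mem[0x0e]=0xbf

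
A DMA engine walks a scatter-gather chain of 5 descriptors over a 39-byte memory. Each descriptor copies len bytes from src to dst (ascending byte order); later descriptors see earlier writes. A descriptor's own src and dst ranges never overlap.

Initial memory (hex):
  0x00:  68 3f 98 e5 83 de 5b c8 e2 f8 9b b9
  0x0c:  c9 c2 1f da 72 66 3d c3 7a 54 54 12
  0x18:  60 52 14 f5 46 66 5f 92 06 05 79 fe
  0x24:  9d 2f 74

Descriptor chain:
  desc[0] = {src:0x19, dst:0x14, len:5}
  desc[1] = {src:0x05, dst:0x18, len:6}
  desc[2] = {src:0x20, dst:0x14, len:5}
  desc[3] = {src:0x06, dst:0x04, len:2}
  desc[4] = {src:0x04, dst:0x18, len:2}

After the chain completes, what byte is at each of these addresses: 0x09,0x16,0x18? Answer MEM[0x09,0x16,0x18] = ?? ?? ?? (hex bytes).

D0: mem[0x14..0x18] <- [52 14 f5 46 66]
D1: mem[0x18..0x1d] <- [de 5b c8 e2 f8 9b]
D2: mem[0x14..0x18] <- [06 05 79 fe 9d]
D3: mem[0x04..0x05] <- [5b c8]
D4: mem[0x18..0x19] <- [5b c8]
query mem[0x09]=0xf8, mem[0x16]=0x79, mem[0x18]=0x5b

MEM[0x09,0x16,0x18] = f8 79 5b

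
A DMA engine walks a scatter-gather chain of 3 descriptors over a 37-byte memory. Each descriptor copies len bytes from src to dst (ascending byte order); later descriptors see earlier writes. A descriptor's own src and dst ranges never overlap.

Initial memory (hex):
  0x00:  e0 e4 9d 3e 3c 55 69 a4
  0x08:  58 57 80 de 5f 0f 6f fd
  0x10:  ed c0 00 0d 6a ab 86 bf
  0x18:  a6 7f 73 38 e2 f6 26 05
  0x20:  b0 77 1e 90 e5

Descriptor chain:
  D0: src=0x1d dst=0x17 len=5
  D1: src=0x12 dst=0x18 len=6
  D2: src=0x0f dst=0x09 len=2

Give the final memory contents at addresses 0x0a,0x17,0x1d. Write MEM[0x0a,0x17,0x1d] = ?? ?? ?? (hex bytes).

MEM[0x0a,0x17,0x1d] = ed f6 f6

[0] 0x1d->0x17 len=5 : f6 26 05 b0 77
[1] 0x12->0x18 len=6 : 00 0d 6a ab 86 f6
[2] 0x0f->0x09 len=2 : fd ed
query mem[0x0a]=0xed, mem[0x17]=0xf6, mem[0x1d]=0xf6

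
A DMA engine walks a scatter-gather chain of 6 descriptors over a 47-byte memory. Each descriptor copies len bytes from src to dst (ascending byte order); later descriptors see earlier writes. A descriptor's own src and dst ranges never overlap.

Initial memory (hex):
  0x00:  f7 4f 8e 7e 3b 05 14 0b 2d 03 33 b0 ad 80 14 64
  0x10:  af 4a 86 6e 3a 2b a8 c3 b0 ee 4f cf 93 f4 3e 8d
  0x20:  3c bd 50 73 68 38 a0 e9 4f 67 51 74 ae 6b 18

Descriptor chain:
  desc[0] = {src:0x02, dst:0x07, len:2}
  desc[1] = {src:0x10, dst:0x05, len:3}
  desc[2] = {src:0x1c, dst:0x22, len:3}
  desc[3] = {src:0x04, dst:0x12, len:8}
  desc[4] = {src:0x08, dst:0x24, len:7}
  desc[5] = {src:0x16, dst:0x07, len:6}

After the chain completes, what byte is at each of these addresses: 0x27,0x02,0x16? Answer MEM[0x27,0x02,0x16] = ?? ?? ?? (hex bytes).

D0: mem[0x07..0x08] <- [8e 7e]
D1: mem[0x05..0x07] <- [af 4a 86]
D2: mem[0x22..0x24] <- [93 f4 3e]
D3: mem[0x12..0x19] <- [3b af 4a 86 7e 03 33 b0]
D4: mem[0x24..0x2a] <- [7e 03 33 b0 ad 80 14]
D5: mem[0x07..0x0c] <- [7e 03 33 b0 4f cf]
query mem[0x27]=0xb0, mem[0x02]=0x8e, mem[0x16]=0x7e

MEM[0x27,0x02,0x16] = b0 8e 7e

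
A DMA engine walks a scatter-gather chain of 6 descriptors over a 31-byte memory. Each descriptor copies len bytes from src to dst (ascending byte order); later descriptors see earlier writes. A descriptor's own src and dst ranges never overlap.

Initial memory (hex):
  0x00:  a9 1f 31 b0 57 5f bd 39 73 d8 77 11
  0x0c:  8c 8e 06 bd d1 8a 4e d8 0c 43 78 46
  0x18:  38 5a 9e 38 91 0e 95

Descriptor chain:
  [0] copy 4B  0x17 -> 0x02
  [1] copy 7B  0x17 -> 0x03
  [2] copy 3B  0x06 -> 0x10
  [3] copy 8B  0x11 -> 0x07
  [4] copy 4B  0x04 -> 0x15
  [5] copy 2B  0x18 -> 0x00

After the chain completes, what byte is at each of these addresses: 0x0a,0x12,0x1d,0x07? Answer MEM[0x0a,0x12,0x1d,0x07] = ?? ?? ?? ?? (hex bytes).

#0 dst[0x02+4] := {0x46,0x38,0x5a,0x9e}
#1 dst[0x03+7] := {0x46,0x38,0x5a,0x9e,0x38,0x91,0x0e}
#2 dst[0x10+3] := {0x9e,0x38,0x91}
#3 dst[0x07+8] := {0x38,0x91,0xd8,0x0c,0x43,0x78,0x46,0x38}
#4 dst[0x15+4] := {0x38,0x5a,0x9e,0x38}
#5 dst[0x00+2] := {0x38,0x5a}
query mem[0x0a]=0x0c, mem[0x12]=0x91, mem[0x1d]=0x0e, mem[0x07]=0x38

MEM[0x0a,0x12,0x1d,0x07] = 0c 91 0e 38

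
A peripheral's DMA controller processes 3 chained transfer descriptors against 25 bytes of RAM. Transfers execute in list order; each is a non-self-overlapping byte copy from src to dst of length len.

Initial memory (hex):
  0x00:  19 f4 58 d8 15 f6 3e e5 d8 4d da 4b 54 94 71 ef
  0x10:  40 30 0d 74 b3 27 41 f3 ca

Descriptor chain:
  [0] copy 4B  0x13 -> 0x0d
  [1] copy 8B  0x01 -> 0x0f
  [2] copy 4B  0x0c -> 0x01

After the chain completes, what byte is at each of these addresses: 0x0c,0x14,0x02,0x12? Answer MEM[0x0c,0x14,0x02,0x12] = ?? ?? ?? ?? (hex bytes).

MEM[0x0c,0x14,0x02,0x12] = 54 3e 74 15

  after D0: wrote 4B at 0x0d = 74b32741
  after D1: wrote 8B at 0x0f = f458d815f63ee5d8
  after D2: wrote 4B at 0x01 = 5474b3f4
query mem[0x0c]=0x54, mem[0x14]=0x3e, mem[0x02]=0x74, mem[0x12]=0x15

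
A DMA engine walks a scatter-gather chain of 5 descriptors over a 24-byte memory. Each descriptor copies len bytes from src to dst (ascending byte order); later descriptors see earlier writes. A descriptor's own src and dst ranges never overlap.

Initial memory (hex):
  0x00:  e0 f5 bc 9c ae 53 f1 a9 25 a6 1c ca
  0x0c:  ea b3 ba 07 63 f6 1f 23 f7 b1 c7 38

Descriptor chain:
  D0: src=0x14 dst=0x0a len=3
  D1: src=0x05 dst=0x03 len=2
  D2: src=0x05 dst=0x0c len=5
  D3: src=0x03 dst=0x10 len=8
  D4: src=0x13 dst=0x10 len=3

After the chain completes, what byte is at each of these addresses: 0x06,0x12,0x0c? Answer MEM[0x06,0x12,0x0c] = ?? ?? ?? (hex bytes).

  after D0: wrote 3B at 0x0a = f7b1c7
  after D1: wrote 2B at 0x03 = 53f1
  after D2: wrote 5B at 0x0c = 53f1a925a6
  after D3: wrote 8B at 0x10 = 53f153f1a925a6f7
  after D4: wrote 3B at 0x10 = f1a925
query mem[0x06]=0xf1, mem[0x12]=0x25, mem[0x0c]=0x53

MEM[0x06,0x12,0x0c] = f1 25 53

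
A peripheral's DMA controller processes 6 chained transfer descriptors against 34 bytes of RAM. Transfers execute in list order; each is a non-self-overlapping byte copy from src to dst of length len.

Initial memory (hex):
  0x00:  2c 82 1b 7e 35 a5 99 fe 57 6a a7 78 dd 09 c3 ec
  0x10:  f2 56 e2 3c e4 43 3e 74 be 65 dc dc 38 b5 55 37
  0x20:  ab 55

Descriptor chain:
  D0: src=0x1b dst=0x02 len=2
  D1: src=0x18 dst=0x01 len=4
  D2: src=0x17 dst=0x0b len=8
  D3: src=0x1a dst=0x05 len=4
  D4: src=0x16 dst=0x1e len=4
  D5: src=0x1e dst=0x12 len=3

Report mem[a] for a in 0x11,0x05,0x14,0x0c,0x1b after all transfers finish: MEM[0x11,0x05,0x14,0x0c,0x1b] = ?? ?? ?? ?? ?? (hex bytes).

D0: mem[0x02..0x03] <- [dc 38]
D1: mem[0x01..0x04] <- [be 65 dc dc]
D2: mem[0x0b..0x12] <- [74 be 65 dc dc 38 b5 55]
D3: mem[0x05..0x08] <- [dc dc 38 b5]
D4: mem[0x1e..0x21] <- [3e 74 be 65]
D5: mem[0x12..0x14] <- [3e 74 be]
query mem[0x11]=0xb5, mem[0x05]=0xdc, mem[0x14]=0xbe, mem[0x0c]=0xbe, mem[0x1b]=0xdc

MEM[0x11,0x05,0x14,0x0c,0x1b] = b5 dc be be dc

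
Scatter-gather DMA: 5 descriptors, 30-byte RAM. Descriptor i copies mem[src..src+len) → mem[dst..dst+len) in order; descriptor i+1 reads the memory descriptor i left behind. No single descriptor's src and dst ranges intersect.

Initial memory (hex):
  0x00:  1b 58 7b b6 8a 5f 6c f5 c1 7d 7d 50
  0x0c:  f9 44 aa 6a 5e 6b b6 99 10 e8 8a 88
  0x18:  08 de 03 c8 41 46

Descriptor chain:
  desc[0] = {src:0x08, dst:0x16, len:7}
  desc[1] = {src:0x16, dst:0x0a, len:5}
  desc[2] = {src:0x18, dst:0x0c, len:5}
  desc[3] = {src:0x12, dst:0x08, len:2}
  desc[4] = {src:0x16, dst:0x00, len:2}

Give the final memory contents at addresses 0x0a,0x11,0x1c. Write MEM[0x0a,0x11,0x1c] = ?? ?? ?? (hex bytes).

MEM[0x0a,0x11,0x1c] = c1 6b aa

  after D0: wrote 7B at 0x16 = c17d7d50f944aa
  after D1: wrote 5B at 0x0a = c17d7d50f9
  after D2: wrote 5B at 0x0c = 7d50f944aa
  after D3: wrote 2B at 0x08 = b699
  after D4: wrote 2B at 0x00 = c17d
query mem[0x0a]=0xc1, mem[0x11]=0x6b, mem[0x1c]=0xaa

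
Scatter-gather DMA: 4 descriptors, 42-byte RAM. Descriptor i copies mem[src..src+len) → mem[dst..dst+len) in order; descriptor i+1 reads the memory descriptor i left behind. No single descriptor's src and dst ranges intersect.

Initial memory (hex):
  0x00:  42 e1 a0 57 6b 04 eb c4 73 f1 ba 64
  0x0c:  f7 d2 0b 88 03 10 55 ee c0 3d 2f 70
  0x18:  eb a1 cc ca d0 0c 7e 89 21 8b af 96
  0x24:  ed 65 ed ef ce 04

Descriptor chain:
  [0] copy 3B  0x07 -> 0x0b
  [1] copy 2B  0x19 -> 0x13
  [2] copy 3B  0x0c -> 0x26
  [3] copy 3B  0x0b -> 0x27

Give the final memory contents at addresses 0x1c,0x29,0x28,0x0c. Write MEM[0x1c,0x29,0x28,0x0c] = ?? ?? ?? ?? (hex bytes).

MEM[0x1c,0x29,0x28,0x0c] = d0 f1 73 73

[0] 0x07->0x0b len=3 : c4 73 f1
[1] 0x19->0x13 len=2 : a1 cc
[2] 0x0c->0x26 len=3 : 73 f1 0b
[3] 0x0b->0x27 len=3 : c4 73 f1
query mem[0x1c]=0xd0, mem[0x29]=0xf1, mem[0x28]=0x73, mem[0x0c]=0x73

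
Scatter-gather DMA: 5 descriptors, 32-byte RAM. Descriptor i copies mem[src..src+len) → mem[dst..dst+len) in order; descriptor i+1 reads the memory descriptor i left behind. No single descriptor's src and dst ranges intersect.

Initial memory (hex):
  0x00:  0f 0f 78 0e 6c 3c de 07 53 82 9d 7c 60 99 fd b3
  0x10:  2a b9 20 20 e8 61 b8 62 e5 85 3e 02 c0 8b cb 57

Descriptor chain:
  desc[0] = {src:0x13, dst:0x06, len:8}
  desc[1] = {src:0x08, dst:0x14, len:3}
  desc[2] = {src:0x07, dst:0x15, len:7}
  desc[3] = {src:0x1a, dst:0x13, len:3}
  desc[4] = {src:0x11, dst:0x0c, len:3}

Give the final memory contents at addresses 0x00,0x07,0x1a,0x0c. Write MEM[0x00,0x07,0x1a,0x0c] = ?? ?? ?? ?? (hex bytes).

MEM[0x00,0x07,0x1a,0x0c] = 0f e8 85 b9

#0 dst[0x06+8] := {0x20,0xe8,0x61,0xb8,0x62,0xe5,0x85,0x3e}
#1 dst[0x14+3] := {0x61,0xb8,0x62}
#2 dst[0x15+7] := {0xe8,0x61,0xb8,0x62,0xe5,0x85,0x3e}
#3 dst[0x13+3] := {0x85,0x3e,0xc0}
#4 dst[0x0c+3] := {0xb9,0x20,0x85}
query mem[0x00]=0x0f, mem[0x07]=0xe8, mem[0x1a]=0x85, mem[0x0c]=0xb9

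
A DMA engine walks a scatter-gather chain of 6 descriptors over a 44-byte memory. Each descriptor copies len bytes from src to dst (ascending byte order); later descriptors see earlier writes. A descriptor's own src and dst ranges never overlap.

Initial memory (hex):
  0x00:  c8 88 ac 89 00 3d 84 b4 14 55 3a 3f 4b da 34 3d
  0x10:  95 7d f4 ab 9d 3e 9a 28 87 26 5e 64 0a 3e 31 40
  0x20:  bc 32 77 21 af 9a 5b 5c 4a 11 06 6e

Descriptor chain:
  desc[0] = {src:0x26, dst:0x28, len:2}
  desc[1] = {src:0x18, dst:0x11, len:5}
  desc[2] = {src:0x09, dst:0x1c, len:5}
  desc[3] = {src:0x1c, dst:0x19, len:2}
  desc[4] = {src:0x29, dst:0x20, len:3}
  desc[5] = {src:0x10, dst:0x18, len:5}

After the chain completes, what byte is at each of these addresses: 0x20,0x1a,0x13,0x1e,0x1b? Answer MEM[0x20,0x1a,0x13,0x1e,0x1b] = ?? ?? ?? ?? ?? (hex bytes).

MEM[0x20,0x1a,0x13,0x1e,0x1b] = 5c 26 5e 3f 5e

[0] 0x26->0x28 len=2 : 5b 5c
[1] 0x18->0x11 len=5 : 87 26 5e 64 0a
[2] 0x09->0x1c len=5 : 55 3a 3f 4b da
[3] 0x1c->0x19 len=2 : 55 3a
[4] 0x29->0x20 len=3 : 5c 06 6e
[5] 0x10->0x18 len=5 : 95 87 26 5e 64
query mem[0x20]=0x5c, mem[0x1a]=0x26, mem[0x13]=0x5e, mem[0x1e]=0x3f, mem[0x1b]=0x5e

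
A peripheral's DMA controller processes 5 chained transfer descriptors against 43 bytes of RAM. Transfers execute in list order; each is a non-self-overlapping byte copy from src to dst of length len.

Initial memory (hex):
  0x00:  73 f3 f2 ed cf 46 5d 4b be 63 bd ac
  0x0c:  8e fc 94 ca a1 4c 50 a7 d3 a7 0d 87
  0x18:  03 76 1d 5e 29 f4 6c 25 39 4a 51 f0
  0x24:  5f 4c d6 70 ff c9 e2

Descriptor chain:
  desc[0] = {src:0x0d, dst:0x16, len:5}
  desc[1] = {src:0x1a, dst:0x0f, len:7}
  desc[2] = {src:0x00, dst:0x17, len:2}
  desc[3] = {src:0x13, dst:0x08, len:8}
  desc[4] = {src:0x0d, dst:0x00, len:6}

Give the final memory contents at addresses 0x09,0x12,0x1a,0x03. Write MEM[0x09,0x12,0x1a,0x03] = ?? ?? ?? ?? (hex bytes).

MEM[0x09,0x12,0x1a,0x03] = 25 f4 4c 5e

[0] 0x0d->0x16 len=5 : fc 94 ca a1 4c
[1] 0x1a->0x0f len=7 : 4c 5e 29 f4 6c 25 39
[2] 0x00->0x17 len=2 : 73 f3
[3] 0x13->0x08 len=8 : 6c 25 39 fc 73 f3 a1 4c
[4] 0x0d->0x00 len=6 : f3 a1 4c 5e 29 f4
query mem[0x09]=0x25, mem[0x12]=0xf4, mem[0x1a]=0x4c, mem[0x03]=0x5e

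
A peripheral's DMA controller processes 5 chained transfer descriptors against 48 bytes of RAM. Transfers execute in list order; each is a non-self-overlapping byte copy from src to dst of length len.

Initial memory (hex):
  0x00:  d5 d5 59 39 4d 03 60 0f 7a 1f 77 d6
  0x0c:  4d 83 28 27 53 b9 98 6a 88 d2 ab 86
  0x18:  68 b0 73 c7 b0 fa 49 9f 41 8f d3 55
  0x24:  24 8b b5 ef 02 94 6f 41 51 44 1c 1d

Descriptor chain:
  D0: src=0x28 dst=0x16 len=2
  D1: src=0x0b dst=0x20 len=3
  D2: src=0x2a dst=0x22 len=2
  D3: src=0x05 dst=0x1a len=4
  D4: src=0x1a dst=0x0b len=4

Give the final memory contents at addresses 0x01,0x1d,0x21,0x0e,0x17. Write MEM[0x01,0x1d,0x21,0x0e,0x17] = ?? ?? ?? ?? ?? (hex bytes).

MEM[0x01,0x1d,0x21,0x0e,0x17] = d5 7a 4d 7a 94

#0 dst[0x16+2] := {0x02,0x94}
#1 dst[0x20+3] := {0xd6,0x4d,0x83}
#2 dst[0x22+2] := {0x6f,0x41}
#3 dst[0x1a+4] := {0x03,0x60,0x0f,0x7a}
#4 dst[0x0b+4] := {0x03,0x60,0x0f,0x7a}
query mem[0x01]=0xd5, mem[0x1d]=0x7a, mem[0x21]=0x4d, mem[0x0e]=0x7a, mem[0x17]=0x94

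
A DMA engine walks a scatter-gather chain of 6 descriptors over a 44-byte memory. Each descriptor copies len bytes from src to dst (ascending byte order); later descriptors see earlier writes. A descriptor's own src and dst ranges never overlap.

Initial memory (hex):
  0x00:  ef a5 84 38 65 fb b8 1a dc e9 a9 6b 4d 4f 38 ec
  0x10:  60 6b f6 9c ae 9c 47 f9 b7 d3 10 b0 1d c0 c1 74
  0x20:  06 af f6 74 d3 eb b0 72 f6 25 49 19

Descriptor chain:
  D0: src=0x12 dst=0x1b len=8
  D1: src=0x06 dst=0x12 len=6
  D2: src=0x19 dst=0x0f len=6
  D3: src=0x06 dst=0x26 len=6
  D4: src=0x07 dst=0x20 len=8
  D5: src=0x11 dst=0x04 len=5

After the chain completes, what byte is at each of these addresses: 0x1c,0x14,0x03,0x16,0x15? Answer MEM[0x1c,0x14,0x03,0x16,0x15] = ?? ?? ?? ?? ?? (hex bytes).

D0: mem[0x1b..0x22] <- [f6 9c ae 9c 47 f9 b7 d3]
D1: mem[0x12..0x17] <- [b8 1a dc e9 a9 6b]
D2: mem[0x0f..0x14] <- [d3 10 f6 9c ae 9c]
D3: mem[0x26..0x2b] <- [b8 1a dc e9 a9 6b]
D4: mem[0x20..0x27] <- [1a dc e9 a9 6b 4d 4f 38]
D5: mem[0x04..0x08] <- [f6 9c ae 9c e9]
query mem[0x1c]=0x9c, mem[0x14]=0x9c, mem[0x03]=0x38, mem[0x16]=0xa9, mem[0x15]=0xe9

MEM[0x1c,0x14,0x03,0x16,0x15] = 9c 9c 38 a9 e9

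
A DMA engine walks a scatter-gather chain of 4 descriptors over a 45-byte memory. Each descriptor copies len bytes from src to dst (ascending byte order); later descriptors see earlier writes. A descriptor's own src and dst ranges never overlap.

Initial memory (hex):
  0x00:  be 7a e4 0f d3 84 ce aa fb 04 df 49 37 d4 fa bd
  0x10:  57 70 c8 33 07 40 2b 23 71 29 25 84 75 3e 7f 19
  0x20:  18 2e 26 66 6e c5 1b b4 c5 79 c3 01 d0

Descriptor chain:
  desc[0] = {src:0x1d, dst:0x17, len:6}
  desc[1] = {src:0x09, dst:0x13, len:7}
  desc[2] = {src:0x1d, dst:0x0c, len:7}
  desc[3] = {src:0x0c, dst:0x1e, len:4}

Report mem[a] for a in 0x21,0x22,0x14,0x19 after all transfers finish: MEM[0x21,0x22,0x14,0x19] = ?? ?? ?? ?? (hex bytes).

#0 dst[0x17+6] := {0x3e,0x7f,0x19,0x18,0x2e,0x26}
#1 dst[0x13+7] := {0x04,0xdf,0x49,0x37,0xd4,0xfa,0xbd}
#2 dst[0x0c+7] := {0x3e,0x7f,0x19,0x18,0x2e,0x26,0x66}
#3 dst[0x1e+4] := {0x3e,0x7f,0x19,0x18}
query mem[0x21]=0x18, mem[0x22]=0x26, mem[0x14]=0xdf, mem[0x19]=0xbd

MEM[0x21,0x22,0x14,0x19] = 18 26 df bd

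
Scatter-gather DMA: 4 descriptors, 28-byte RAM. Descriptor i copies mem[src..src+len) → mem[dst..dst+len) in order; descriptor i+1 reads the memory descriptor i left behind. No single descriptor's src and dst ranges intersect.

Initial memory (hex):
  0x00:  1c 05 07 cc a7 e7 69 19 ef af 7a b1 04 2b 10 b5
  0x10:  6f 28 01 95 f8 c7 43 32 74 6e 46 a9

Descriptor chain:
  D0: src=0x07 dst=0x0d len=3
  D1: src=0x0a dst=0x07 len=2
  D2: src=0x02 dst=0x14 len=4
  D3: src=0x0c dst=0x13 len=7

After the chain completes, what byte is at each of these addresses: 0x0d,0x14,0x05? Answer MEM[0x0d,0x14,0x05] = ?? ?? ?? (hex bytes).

MEM[0x0d,0x14,0x05] = 19 19 e7

D0: mem[0x0d..0x0f] <- [19 ef af]
D1: mem[0x07..0x08] <- [7a b1]
D2: mem[0x14..0x17] <- [07 cc a7 e7]
D3: mem[0x13..0x19] <- [04 19 ef af 6f 28 01]
query mem[0x0d]=0x19, mem[0x14]=0x19, mem[0x05]=0xe7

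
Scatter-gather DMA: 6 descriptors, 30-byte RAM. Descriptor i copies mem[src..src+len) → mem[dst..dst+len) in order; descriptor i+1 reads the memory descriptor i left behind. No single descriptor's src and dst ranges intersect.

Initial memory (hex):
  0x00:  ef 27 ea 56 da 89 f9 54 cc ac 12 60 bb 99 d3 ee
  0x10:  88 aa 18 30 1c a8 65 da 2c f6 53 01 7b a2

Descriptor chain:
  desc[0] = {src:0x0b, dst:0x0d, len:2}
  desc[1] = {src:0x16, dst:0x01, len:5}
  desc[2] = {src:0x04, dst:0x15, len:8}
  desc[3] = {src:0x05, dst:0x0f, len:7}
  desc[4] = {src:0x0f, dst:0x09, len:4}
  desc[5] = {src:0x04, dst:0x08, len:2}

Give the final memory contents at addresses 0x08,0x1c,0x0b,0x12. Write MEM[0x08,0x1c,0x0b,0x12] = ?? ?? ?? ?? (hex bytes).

#0 dst[0x0d+2] := {0x60,0xbb}
#1 dst[0x01+5] := {0x65,0xda,0x2c,0xf6,0x53}
#2 dst[0x15+8] := {0xf6,0x53,0xf9,0x54,0xcc,0xac,0x12,0x60}
#3 dst[0x0f+7] := {0x53,0xf9,0x54,0xcc,0xac,0x12,0x60}
#4 dst[0x09+4] := {0x53,0xf9,0x54,0xcc}
#5 dst[0x08+2] := {0xf6,0x53}
query mem[0x08]=0xf6, mem[0x1c]=0x60, mem[0x0b]=0x54, mem[0x12]=0xcc

MEM[0x08,0x1c,0x0b,0x12] = f6 60 54 cc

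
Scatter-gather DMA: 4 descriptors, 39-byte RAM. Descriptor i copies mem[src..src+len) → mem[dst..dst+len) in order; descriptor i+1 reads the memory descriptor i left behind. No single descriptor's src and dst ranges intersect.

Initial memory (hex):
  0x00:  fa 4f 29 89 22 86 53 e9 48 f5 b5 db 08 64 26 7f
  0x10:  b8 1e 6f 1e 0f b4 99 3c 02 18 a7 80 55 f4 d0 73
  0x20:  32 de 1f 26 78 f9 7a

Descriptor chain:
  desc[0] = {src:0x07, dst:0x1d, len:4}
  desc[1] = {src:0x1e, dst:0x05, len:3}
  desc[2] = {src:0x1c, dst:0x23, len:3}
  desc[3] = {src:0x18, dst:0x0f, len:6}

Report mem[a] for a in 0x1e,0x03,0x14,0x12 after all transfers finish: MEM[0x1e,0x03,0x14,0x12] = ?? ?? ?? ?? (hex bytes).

MEM[0x1e,0x03,0x14,0x12] = 48 89 e9 80

  after D0: wrote 4B at 0x1d = e948f5b5
  after D1: wrote 3B at 0x05 = 48f5b5
  after D2: wrote 3B at 0x23 = 55e948
  after D3: wrote 6B at 0x0f = 0218a78055e9
query mem[0x1e]=0x48, mem[0x03]=0x89, mem[0x14]=0xe9, mem[0x12]=0x80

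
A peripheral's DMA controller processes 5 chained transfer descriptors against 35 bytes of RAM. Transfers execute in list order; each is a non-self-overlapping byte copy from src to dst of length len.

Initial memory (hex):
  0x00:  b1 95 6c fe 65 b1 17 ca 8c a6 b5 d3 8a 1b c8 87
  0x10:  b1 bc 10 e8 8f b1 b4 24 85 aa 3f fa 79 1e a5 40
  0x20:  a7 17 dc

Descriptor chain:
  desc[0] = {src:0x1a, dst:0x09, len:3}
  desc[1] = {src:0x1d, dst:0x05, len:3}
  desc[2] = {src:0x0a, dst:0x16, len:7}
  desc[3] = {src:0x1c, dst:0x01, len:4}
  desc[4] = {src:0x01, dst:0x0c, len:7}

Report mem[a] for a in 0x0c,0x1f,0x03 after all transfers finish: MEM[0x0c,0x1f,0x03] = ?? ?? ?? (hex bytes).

  after D0: wrote 3B at 0x09 = 3ffa79
  after D1: wrote 3B at 0x05 = 1ea540
  after D2: wrote 7B at 0x16 = fa798a1bc887b1
  after D3: wrote 4B at 0x01 = b11ea540
  after D4: wrote 7B at 0x0c = b11ea5401ea540
query mem[0x0c]=0xb1, mem[0x1f]=0x40, mem[0x03]=0xa5

MEM[0x0c,0x1f,0x03] = b1 40 a5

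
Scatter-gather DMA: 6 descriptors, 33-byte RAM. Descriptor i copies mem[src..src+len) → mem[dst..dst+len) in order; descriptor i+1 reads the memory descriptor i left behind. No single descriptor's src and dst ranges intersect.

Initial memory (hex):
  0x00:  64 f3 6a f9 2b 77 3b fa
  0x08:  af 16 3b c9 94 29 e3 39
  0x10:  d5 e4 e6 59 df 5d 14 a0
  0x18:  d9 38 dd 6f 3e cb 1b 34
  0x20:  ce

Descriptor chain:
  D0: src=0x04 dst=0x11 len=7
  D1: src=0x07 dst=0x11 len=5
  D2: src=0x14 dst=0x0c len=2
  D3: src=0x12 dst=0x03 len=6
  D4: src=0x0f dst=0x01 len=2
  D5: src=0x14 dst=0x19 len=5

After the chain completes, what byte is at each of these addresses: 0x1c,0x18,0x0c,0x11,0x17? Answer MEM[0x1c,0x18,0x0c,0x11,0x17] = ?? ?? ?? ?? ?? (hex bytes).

  after D0: wrote 7B at 0x11 = 2b773bfaaf163b
  after D1: wrote 5B at 0x11 = faaf163bc9
  after D2: wrote 2B at 0x0c = 3bc9
  after D3: wrote 6B at 0x03 = af163bc9163b
  after D4: wrote 2B at 0x01 = 39d5
  after D5: wrote 5B at 0x19 = 3bc9163bd9
query mem[0x1c]=0x3b, mem[0x18]=0xd9, mem[0x0c]=0x3b, mem[0x11]=0xfa, mem[0x17]=0x3b

MEM[0x1c,0x18,0x0c,0x11,0x17] = 3b d9 3b fa 3b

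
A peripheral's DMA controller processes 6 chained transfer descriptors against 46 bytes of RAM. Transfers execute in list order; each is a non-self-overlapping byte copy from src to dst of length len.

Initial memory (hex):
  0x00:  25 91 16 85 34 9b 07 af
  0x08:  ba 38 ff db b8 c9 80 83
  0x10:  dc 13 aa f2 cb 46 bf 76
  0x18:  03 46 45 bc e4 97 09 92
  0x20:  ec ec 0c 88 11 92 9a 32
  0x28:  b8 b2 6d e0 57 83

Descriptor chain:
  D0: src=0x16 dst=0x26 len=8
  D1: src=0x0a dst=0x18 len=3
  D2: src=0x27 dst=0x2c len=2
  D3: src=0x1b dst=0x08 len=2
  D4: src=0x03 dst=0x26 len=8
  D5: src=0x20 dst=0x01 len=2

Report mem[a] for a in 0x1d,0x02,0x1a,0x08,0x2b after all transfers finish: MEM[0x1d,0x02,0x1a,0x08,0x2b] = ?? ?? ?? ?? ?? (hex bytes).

MEM[0x1d,0x02,0x1a,0x08,0x2b] = 97 ec b8 bc bc

  after D0: wrote 8B at 0x26 = bf76034645bce497
  after D1: wrote 3B at 0x18 = ffdbb8
  after D2: wrote 2B at 0x2c = 7603
  after D3: wrote 2B at 0x08 = bce4
  after D4: wrote 8B at 0x26 = 85349b07afbce4ff
  after D5: wrote 2B at 0x01 = ecec
query mem[0x1d]=0x97, mem[0x02]=0xec, mem[0x1a]=0xb8, mem[0x08]=0xbc, mem[0x2b]=0xbc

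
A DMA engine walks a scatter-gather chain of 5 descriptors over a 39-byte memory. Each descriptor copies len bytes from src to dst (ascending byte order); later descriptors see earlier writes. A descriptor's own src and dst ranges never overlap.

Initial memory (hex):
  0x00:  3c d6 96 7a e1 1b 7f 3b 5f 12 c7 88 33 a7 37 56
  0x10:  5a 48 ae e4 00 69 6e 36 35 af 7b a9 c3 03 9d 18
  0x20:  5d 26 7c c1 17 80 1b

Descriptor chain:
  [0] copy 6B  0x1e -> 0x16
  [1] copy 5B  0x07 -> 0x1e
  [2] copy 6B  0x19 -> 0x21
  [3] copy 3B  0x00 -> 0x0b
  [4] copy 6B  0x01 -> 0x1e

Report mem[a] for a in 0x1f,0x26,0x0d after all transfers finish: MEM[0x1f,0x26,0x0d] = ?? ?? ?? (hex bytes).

MEM[0x1f,0x26,0x0d] = 96 3b 96

  after D0: wrote 6B at 0x16 = 9d185d267cc1
  after D1: wrote 5B at 0x1e = 3b5f12c788
  after D2: wrote 6B at 0x21 = 267cc1c3033b
  after D3: wrote 3B at 0x0b = 3cd696
  after D4: wrote 6B at 0x1e = d6967ae11b7f
query mem[0x1f]=0x96, mem[0x26]=0x3b, mem[0x0d]=0x96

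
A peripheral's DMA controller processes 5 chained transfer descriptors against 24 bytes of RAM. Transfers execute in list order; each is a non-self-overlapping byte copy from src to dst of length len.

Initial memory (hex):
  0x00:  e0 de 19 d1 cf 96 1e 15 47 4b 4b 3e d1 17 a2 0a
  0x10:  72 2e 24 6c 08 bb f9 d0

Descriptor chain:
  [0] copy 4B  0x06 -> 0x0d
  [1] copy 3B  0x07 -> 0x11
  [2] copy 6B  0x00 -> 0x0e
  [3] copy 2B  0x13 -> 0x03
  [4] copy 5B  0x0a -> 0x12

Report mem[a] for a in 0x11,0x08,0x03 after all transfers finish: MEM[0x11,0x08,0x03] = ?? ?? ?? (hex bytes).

MEM[0x11,0x08,0x03] = d1 47 96

[0] 0x06->0x0d len=4 : 1e 15 47 4b
[1] 0x07->0x11 len=3 : 15 47 4b
[2] 0x00->0x0e len=6 : e0 de 19 d1 cf 96
[3] 0x13->0x03 len=2 : 96 08
[4] 0x0a->0x12 len=5 : 4b 3e d1 1e e0
query mem[0x11]=0xd1, mem[0x08]=0x47, mem[0x03]=0x96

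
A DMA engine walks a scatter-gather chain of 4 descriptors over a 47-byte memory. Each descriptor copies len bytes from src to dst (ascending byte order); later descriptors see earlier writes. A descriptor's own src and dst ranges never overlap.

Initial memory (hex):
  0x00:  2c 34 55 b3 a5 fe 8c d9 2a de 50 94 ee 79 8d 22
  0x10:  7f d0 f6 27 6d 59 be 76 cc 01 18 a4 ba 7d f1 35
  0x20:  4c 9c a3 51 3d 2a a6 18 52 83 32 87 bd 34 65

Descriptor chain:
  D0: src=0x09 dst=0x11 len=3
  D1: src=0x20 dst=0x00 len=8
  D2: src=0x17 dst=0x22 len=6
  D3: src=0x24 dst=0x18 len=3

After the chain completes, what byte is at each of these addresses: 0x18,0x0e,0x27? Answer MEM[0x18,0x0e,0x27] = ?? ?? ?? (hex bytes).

MEM[0x18,0x0e,0x27] = 01 8d ba

#0 dst[0x11+3] := {0xde,0x50,0x94}
#1 dst[0x00+8] := {0x4c,0x9c,0xa3,0x51,0x3d,0x2a,0xa6,0x18}
#2 dst[0x22+6] := {0x76,0xcc,0x01,0x18,0xa4,0xba}
#3 dst[0x18+3] := {0x01,0x18,0xa4}
query mem[0x18]=0x01, mem[0x0e]=0x8d, mem[0x27]=0xba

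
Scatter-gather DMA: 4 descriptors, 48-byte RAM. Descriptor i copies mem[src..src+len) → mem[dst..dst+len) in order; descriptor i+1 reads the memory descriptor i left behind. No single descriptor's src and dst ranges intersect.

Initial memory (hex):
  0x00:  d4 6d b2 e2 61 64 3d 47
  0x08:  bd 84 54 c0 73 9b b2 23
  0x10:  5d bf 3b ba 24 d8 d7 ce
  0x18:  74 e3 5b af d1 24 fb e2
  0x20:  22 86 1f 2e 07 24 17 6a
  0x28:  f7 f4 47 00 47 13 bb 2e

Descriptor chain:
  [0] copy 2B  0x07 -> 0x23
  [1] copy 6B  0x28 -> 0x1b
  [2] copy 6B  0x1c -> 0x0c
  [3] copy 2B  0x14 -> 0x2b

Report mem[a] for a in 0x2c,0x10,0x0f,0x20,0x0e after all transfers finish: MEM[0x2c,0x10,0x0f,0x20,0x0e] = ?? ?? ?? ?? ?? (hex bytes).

MEM[0x2c,0x10,0x0f,0x20,0x0e] = d8 13 47 13 00

D0: mem[0x23..0x24] <- [47 bd]
D1: mem[0x1b..0x20] <- [f7 f4 47 00 47 13]
D2: mem[0x0c..0x11] <- [f4 47 00 47 13 86]
D3: mem[0x2b..0x2c] <- [24 d8]
query mem[0x2c]=0xd8, mem[0x10]=0x13, mem[0x0f]=0x47, mem[0x20]=0x13, mem[0x0e]=0x00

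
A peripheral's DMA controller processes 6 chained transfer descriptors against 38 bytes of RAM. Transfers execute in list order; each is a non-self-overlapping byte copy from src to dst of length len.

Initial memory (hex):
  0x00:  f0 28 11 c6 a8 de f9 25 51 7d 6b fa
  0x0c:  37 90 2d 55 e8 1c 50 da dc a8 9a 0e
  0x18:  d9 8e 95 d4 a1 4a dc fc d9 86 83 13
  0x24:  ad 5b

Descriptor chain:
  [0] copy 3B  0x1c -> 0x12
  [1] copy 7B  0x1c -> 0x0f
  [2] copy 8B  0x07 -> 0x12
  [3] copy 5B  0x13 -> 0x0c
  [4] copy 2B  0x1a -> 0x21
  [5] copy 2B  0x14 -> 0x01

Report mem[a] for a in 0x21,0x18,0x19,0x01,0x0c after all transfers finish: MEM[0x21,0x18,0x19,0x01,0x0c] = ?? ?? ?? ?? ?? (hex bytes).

[0] 0x1c->0x12 len=3 : a1 4a dc
[1] 0x1c->0x0f len=7 : a1 4a dc fc d9 86 83
[2] 0x07->0x12 len=8 : 25 51 7d 6b fa 37 90 2d
[3] 0x13->0x0c len=5 : 51 7d 6b fa 37
[4] 0x1a->0x21 len=2 : 95 d4
[5] 0x14->0x01 len=2 : 7d 6b
query mem[0x21]=0x95, mem[0x18]=0x90, mem[0x19]=0x2d, mem[0x01]=0x7d, mem[0x0c]=0x51

MEM[0x21,0x18,0x19,0x01,0x0c] = 95 90 2d 7d 51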